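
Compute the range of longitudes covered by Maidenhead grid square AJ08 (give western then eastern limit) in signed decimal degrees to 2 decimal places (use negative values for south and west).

-180.00, -178.00

Field A=0, J=9: +0·20° lon, +9·10° lat → SW at lon -180°, lat 0°.
Square 0, 8: +0·2° lon, +8·1° lat → SW at lon -180°, lat 8°.
Cell spans 2° lon × 1° lat.
west -180.00, east -178.00.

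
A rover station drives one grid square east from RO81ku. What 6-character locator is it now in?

RO81lu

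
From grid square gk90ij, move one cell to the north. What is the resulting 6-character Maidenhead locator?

GK90ik

Latitude subsquare j = 9; +1 → 10 = k.
The longitude characters are unchanged.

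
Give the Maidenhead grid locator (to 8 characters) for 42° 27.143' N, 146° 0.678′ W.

Shift to the Maidenhead origin (180°W, 90°S): lon 33.98870, lat 132.45238.
Field: 33.98870/20 → 1 → B, 132.45238/10 → 13 → N; chars BN.
Square: 13.98870/2 → 6, 2.45238/1 → 2; chars 62.
Subsquare: 1.98870/0.0833333 → 23 → x, 0.45238/0.0416667 → 10 → k; chars xk.
Extended square: 0.07203/0.00833333 → 8, 0.03572/0.00416667 → 8; chars 88.

BN62xk88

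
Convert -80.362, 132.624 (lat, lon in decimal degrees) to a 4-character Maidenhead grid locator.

PA69

Shift to the Maidenhead origin (180°W, 90°S): lon 312.62, lat 9.64.
Field: lon ⌊312.62/20⌋ = 15 → P; lat ⌊9.64/10⌋ = 0 → A.
Square: lon ⌊12.62/2⌋ = 6; lat ⌊9.64/1⌋ = 9.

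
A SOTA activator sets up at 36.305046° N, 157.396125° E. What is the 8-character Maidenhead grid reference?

Shift to the Maidenhead origin (180°W, 90°S): lon 337.39612, lat 126.30505.
Field (20°×10°, letters A–R): lon ⌊337.39612/20⌋ = 16 → Q; lat ⌊126.30505/10⌋ = 12 → M.
Square (2°×1°, digits 0–9): lon ⌊17.39612/2⌋ = 8; lat ⌊6.30505/1⌋ = 6.
Subsquare (5′×2.5′, letters a–x): lon ⌊1.39612/0.0833333⌋ = 16 → q; lat ⌊0.30505/0.0416667⌋ = 7 → h.
Extended square (30″×15″, digits 0–9): lon ⌊0.06279/0.00833333⌋ = 7; lat ⌊0.01338/0.00416667⌋ = 3.

QM86qh73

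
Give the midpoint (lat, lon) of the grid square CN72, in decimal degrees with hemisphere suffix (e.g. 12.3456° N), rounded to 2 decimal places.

42.50° N, 125.00° W

Field C=2, N=13: +2·20° lon, +13·10° lat → SW at lon -140°, lat 40°.
Square 7, 2: +7·2° lon, +2·1° lat → SW at lon -126°, lat 42°.
Cell spans 2° lon × 1° lat. Centre is SW corner plus half of each.
latitude 42.50° N, longitude 125.00° W.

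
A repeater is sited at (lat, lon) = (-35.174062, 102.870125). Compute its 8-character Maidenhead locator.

Shift to the Maidenhead origin (180°W, 90°S): lon 282.87013, lat 54.82594.
Field: lon ⌊282.87013/20⌋ = 14 → O; lat ⌊54.82594/10⌋ = 5 → F.
Square: lon ⌊2.87013/2⌋ = 1; lat ⌊4.82594/1⌋ = 4.
Subsquare: lon ⌊0.87013/0.0833333⌋ = 10 → k; lat ⌊0.82594/0.0416667⌋ = 19 → t.
Extended square: lon ⌊0.03679/0.00833333⌋ = 4; lat ⌊0.03427/0.00416667⌋ = 8.

OF14kt48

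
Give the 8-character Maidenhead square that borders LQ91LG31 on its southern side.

LQ91lg30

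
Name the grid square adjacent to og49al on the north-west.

Longitude subsquare a = 0; −1 → -1, wraps to 23 = x, carry into square.
Longitude square 4; −1 → 3.
Latitude subsquare l = 11; +1 → 12 = m.

OG39xm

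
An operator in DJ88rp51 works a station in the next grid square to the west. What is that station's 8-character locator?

DJ88rp41

Longitude extended square 5; −1 → 4.
The latitude characters are unchanged.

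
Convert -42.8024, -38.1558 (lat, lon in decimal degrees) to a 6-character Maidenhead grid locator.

Offset from 180°W / 90°S: lon 141.8442°, lat 47.1976°.
Field: 141.8442/20 → 7 → H, 47.1976/10 → 4 → E; chars HE.
Square: 1.8442/2 → 0, 7.1976/1 → 7; chars 07.
Subsquare: 1.8442/0.0833333 → 22 → w, 0.1976/0.0416667 → 4 → e; chars we.

HE07we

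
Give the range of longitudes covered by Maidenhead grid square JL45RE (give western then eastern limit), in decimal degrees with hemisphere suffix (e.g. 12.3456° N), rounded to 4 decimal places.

9.4167° E, 9.5000° E

Field J=9, L=11: +9·20° lon, +11·10° lat → SW at lon 0°, lat 20°.
Square 4, 5: +4·2° lon, +5·1° lat → SW at lon 8°, lat 25°.
Subsquare r=17, e=4: +17·0.0833333° lon, +4·0.0416667° lat → SW at lon 9.41667°, lat 25.1667°.
Cell spans 0.0833333° lon × 0.0416667° lat.
west 9.4167° E, east 9.5000° E.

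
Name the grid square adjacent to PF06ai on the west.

OF96xi

Longitude subsquare a = 0; −1 → -1, wraps to 23 = x, carry into square.
Longitude square 0; −1 → -1, wraps to 9, carry into field.
Longitude field P = 15; −1 → 14 = O.
The latitude characters are unchanged.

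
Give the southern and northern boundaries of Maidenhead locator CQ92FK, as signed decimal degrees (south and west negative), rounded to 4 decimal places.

72.4167, 72.4583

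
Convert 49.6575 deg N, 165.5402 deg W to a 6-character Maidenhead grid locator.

AN79fp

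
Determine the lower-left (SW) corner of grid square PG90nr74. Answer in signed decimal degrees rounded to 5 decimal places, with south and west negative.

-29.27500, 139.14167

Field P=15, G=6: +15·20° lon, +6·10° lat → SW at lon 120°, lat -30°.
Square 9, 0: +9·2° lon, +0·1° lat → SW at lon 138°, lat -30°.
Subsquare n=13, r=17: +13·0.0833333° lon, +17·0.0416667° lat → SW at lon 139.083°, lat -29.2917°.
Extended square 7, 4: +7·0.00833333° lon, +4·0.00416667° lat → SW at lon 139.142°, lat -29.275°.
latitude -29.27500, longitude 139.14167.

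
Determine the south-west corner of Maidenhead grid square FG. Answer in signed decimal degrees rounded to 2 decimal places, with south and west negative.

-30.00, -80.00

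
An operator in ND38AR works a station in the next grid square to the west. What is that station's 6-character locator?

ND28xr

Longitude subsquare a = 0; −1 → -1, wraps to 23 = x, carry into square.
Longitude square 3; −1 → 2.
The latitude characters are unchanged.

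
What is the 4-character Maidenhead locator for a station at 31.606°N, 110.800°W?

DM41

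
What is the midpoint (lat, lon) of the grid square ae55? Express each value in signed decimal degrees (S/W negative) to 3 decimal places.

-44.500, -169.000

Field A=0, E=4: +0·20° lon, +4·10° lat → SW at lon -180°, lat -50°.
Square 5, 5: +5·2° lon, +5·1° lat → SW at lon -170°, lat -45°.
Cell spans 2° lon × 1° lat. Centre is SW corner plus half of each.
latitude -44.500, longitude -169.000.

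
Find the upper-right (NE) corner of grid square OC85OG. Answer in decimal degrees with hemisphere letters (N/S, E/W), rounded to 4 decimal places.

Field O=14, C=2: +14·20° lon, +2·10° lat → SW at lon 100°, lat -70°.
Square 8, 5: +8·2° lon, +5·1° lat → SW at lon 116°, lat -65°.
Subsquare o=14, g=6: +14·0.0833333° lon, +6·0.0416667° lat → SW at lon 117.167°, lat -64.75°.
Cell spans 0.0833333° lon × 0.0416667° lat. NE corner is SW corner plus one full cell.
latitude 64.7083° S, longitude 117.2500° E.

64.7083° S, 117.2500° E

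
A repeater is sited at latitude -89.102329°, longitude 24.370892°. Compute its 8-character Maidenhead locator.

Shift to the Maidenhead origin (180°W, 90°S): lon 204.37089, lat 0.89767.
Field: lon ⌊204.37089/20⌋ = 10 → K; lat ⌊0.89767/10⌋ = 0 → A.
Square: lon ⌊4.37089/2⌋ = 2; lat ⌊0.89767/1⌋ = 0.
Subsquare: lon ⌊0.37089/0.0833333⌋ = 4 → e; lat ⌊0.89767/0.0416667⌋ = 21 → v.
Extended square: lon ⌊0.03756/0.00833333⌋ = 4; lat ⌊0.02267/0.00416667⌋ = 5.

KA20ev45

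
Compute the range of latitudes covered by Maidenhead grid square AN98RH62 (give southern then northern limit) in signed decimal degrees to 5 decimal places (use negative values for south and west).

48.30000, 48.30417

Field A=0, N=13: +0·20° lon, +13·10° lat → SW at lon -180°, lat 40°.
Square 9, 8: +9·2° lon, +8·1° lat → SW at lon -162°, lat 48°.
Subsquare r=17, h=7: +17·0.0833333° lon, +7·0.0416667° lat → SW at lon -160.583°, lat 48.2917°.
Extended square 6, 2: +6·0.00833333° lon, +2·0.00416667° lat → SW at lon -160.533°, lat 48.3°.
Cell spans 0.00833333° lon × 0.00416667° lat.
south 48.30000, north 48.30417.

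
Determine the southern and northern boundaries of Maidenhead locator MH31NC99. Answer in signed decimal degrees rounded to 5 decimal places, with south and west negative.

-18.87917, -18.87500

Field M=12, H=7: +12·20° lon, +7·10° lat → SW at lon 60°, lat -20°.
Square 3, 1: +3·2° lon, +1·1° lat → SW at lon 66°, lat -19°.
Subsquare n=13, c=2: +13·0.0833333° lon, +2·0.0416667° lat → SW at lon 67.0833°, lat -18.9167°.
Extended square 9, 9: +9·0.00833333° lon, +9·0.00416667° lat → SW at lon 67.1583°, lat -18.8792°.
Cell spans 0.00833333° lon × 0.00416667° lat.
south -18.87917, north -18.87500.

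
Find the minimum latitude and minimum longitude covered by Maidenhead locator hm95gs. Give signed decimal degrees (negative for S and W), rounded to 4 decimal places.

35.7500, -21.5000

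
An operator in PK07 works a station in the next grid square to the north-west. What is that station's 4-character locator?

OK98

Longitude square 0; −1 → -1, wraps to 9, carry into field.
Longitude field P = 15; −1 → 14 = O.
Latitude square 7; +1 → 8.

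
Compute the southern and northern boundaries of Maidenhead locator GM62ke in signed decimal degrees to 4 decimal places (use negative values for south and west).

32.1667, 32.2083

Field G=6, M=12: +6·20° lon, +12·10° lat → SW at lon -60°, lat 30°.
Square 6, 2: +6·2° lon, +2·1° lat → SW at lon -48°, lat 32°.
Subsquare k=10, e=4: +10·0.0833333° lon, +4·0.0416667° lat → SW at lon -47.1667°, lat 32.1667°.
Cell spans 0.0833333° lon × 0.0416667° lat.
south 32.1667, north 32.2083.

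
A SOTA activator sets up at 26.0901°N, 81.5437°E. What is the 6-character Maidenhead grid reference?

NL06sc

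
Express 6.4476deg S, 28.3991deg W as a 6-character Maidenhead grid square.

HI53tn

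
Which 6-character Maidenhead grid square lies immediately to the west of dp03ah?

CP93xh

Longitude subsquare a = 0; −1 → -1, wraps to 23 = x, carry into square.
Longitude square 0; −1 → -1, wraps to 9, carry into field.
Longitude field D = 3; −1 → 2 = C.
The latitude characters are unchanged.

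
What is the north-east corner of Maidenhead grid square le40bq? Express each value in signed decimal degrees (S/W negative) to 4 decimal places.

-49.2917, 48.1667

Field L=11, E=4: +11·20° lon, +4·10° lat → SW at lon 40°, lat -50°.
Square 4, 0: +4·2° lon, +0·1° lat → SW at lon 48°, lat -50°.
Subsquare b=1, q=16: +1·0.0833333° lon, +16·0.0416667° lat → SW at lon 48.0833°, lat -49.3333°.
Cell spans 0.0833333° lon × 0.0416667° lat. NE corner is SW corner plus one full cell.
latitude -49.2917, longitude 48.1667.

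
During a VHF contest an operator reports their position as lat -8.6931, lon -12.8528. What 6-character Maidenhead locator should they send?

Shift to the Maidenhead origin (180°W, 90°S): lon 167.1472, lat 81.3069.
Field (20°×10°, letters A–R): 167.1472/20 → 8 → I, 81.3069/10 → 8 → I; chars II.
Square (2°×1°, digits 0–9): 7.1472/2 → 3, 1.3069/1 → 1; chars 31.
Subsquare (5′×2.5′, letters a–x): 1.1472/0.0833333 → 13 → n, 0.3069/0.0416667 → 7 → h; chars nh.

II31nh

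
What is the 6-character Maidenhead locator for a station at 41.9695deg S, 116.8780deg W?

Shift to the Maidenhead origin (180°W, 90°S): lon 63.1220, lat 48.0305.
Field (20°×10°, letters A–R): 63.1220/20 → 3 → D, 48.0305/10 → 4 → E; chars DE.
Square (2°×1°, digits 0–9): 3.1220/2 → 1, 8.0305/1 → 8; chars 18.
Subsquare (5′×2.5′, letters a–x): 1.1220/0.0833333 → 13 → n, 0.0305/0.0416667 → 0 → a; chars na.

DE18na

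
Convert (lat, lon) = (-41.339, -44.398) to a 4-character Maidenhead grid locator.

GE78

Add 180° to longitude and 90° to latitude: 135.60, 48.66.
Field: 135.60/20 → 6 → G, 48.66/10 → 4 → E; chars GE.
Square: 15.60/2 → 7, 8.66/1 → 8; chars 78.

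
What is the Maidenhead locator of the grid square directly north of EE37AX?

EE38aa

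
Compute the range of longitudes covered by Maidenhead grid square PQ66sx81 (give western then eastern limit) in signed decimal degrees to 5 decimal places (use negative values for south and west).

133.56667, 133.57500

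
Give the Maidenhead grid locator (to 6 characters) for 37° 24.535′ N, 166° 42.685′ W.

AM67pj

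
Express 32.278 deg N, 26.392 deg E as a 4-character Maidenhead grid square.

Add 180° to longitude and 90° to latitude: 206.39, 122.28.
Field: 206.39/20 → 10 → K, 122.28/10 → 12 → M; chars KM.
Square: 6.39/2 → 3, 2.28/1 → 2; chars 32.

KM32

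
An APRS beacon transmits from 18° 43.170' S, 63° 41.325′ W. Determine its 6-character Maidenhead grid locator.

FH81dg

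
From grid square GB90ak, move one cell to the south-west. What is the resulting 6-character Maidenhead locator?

GB80xj

Longitude subsquare a = 0; −1 → -1, wraps to 23 = x, carry into square.
Longitude square 9; −1 → 8.
Latitude subsquare k = 10; −1 → 9 = j.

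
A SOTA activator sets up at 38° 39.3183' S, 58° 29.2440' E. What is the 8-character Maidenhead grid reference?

Shift to the Maidenhead origin (180°W, 90°S): lon 238.48740, lat 51.34470.
Field: lon ⌊238.48740/20⌋ = 11 → L; lat ⌊51.34470/10⌋ = 5 → F.
Square: lon ⌊18.48740/2⌋ = 9; lat ⌊1.34470/1⌋ = 1.
Subsquare: lon ⌊0.48740/0.0833333⌋ = 5 → f; lat ⌊0.34470/0.0416667⌋ = 8 → i.
Extended square: lon ⌊0.07073/0.00833333⌋ = 8; lat ⌊0.01136/0.00416667⌋ = 2.

LF91fi82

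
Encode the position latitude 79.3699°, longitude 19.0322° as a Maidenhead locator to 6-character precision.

JQ99mi

Add 180° to longitude and 90° to latitude: 199.0322, 169.3699.
Field: lon ⌊199.0322/20⌋ = 9 → J; lat ⌊169.3699/10⌋ = 16 → Q.
Square: lon ⌊19.0322/2⌋ = 9; lat ⌊9.3699/1⌋ = 9.
Subsquare: lon ⌊1.0322/0.0833333⌋ = 12 → m; lat ⌊0.3699/0.0416667⌋ = 8 → i.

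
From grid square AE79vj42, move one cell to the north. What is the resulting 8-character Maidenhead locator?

AE79vj43

Latitude extended square 2; +1 → 3.
The longitude characters are unchanged.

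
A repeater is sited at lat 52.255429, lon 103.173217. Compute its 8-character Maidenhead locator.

OO12og01

Add 180° to longitude and 90° to latitude: 283.17322, 142.25543.
Field (20°×10°, letters A–R): lon ⌊283.17322/20⌋ = 14 → O; lat ⌊142.25543/10⌋ = 14 → O.
Square (2°×1°, digits 0–9): lon ⌊3.17322/2⌋ = 1; lat ⌊2.25543/1⌋ = 2.
Subsquare (5′×2.5′, letters a–x): lon ⌊1.17322/0.0833333⌋ = 14 → o; lat ⌊0.25543/0.0416667⌋ = 6 → g.
Extended square (30″×15″, digits 0–9): lon ⌊0.00655/0.00833333⌋ = 0; lat ⌊0.00543/0.00416667⌋ = 1.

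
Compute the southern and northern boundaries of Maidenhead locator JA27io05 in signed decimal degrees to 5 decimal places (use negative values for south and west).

-82.39583, -82.39167

Field J=9, A=0: +9·20° lon, +0·10° lat → SW at lon 0°, lat -90°.
Square 2, 7: +2·2° lon, +7·1° lat → SW at lon 4°, lat -83°.
Subsquare i=8, o=14: +8·0.0833333° lon, +14·0.0416667° lat → SW at lon 4.66667°, lat -82.4167°.
Extended square 0, 5: +0·0.00833333° lon, +5·0.00416667° lat → SW at lon 4.66667°, lat -82.3958°.
Cell spans 0.00833333° lon × 0.00416667° lat.
south -82.39583, north -82.39167.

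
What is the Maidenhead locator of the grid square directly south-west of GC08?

FC97

Longitude square 0; −1 → -1, wraps to 9, carry into field.
Longitude field G = 6; −1 → 5 = F.
Latitude square 8; −1 → 7.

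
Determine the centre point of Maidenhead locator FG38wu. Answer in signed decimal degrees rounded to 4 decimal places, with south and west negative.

-21.1458, -72.1250

Field F=5, G=6: +5·20° lon, +6·10° lat → SW at lon -80°, lat -30°.
Square 3, 8: +3·2° lon, +8·1° lat → SW at lon -74°, lat -22°.
Subsquare w=22, u=20: +22·0.0833333° lon, +20·0.0416667° lat → SW at lon -72.1667°, lat -21.1667°.
Cell spans 0.0833333° lon × 0.0416667° lat. Centre is SW corner plus half of each.
latitude -21.1458, longitude -72.1250.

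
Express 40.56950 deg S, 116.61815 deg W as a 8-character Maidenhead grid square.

Add 180° to longitude and 90° to latitude: 63.38185, 49.43050.
Field: 63.38185/20 → 3 → D, 49.43050/10 → 4 → E; chars DE.
Square: 3.38185/2 → 1, 9.43050/1 → 9; chars 19.
Subsquare: 1.38185/0.0833333 → 16 → q, 0.43050/0.0416667 → 10 → k; chars qk.
Extended square: 0.04852/0.00833333 → 5, 0.01383/0.00416667 → 3; chars 53.

DE19qk53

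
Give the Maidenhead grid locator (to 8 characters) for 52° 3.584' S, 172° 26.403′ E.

Offset from 180°W / 90°S: lon 352.44005°, lat 37.94027°.
Field (20°×10°, letters A–R): 352.44005/20 → 17 → R, 37.94027/10 → 3 → D; chars RD.
Square (2°×1°, digits 0–9): 12.44005/2 → 6, 7.94027/1 → 7; chars 67.
Subsquare (5′×2.5′, letters a–x): 0.44005/0.0833333 → 5 → f, 0.94027/0.0416667 → 22 → w; chars fw.
Extended square (30″×15″, digits 0–9): 0.02338/0.00833333 → 2, 0.02360/0.00416667 → 5; chars 25.

RD67fw25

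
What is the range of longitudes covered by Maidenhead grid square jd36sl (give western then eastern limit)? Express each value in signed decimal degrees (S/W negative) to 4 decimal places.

7.5000, 7.5833

Field J=9, D=3: +9·20° lon, +3·10° lat → SW at lon 0°, lat -60°.
Square 3, 6: +3·2° lon, +6·1° lat → SW at lon 6°, lat -54°.
Subsquare s=18, l=11: +18·0.0833333° lon, +11·0.0416667° lat → SW at lon 7.5°, lat -53.5417°.
Cell spans 0.0833333° lon × 0.0416667° lat.
west 7.5000, east 7.5833.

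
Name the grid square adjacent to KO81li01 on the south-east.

Longitude extended square 0; +1 → 1.
Latitude extended square 1; −1 → 0.

KO81li10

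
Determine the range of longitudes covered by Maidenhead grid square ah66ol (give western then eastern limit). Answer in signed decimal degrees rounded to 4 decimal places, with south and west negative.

-166.8333, -166.7500

Field A=0, H=7: +0·20° lon, +7·10° lat → SW at lon -180°, lat -20°.
Square 6, 6: +6·2° lon, +6·1° lat → SW at lon -168°, lat -14°.
Subsquare o=14, l=11: +14·0.0833333° lon, +11·0.0416667° lat → SW at lon -166.833°, lat -13.5417°.
Cell spans 0.0833333° lon × 0.0416667° lat.
west -166.8333, east -166.7500.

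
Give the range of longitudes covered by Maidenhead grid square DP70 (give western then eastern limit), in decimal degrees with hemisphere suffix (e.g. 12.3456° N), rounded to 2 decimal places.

106.00° W, 104.00° W

Field D=3, P=15: +3·20° lon, +15·10° lat → SW at lon -120°, lat 60°.
Square 7, 0: +7·2° lon, +0·1° lat → SW at lon -106°, lat 60°.
Cell spans 2° lon × 1° lat.
west 106.00° W, east 104.00° W.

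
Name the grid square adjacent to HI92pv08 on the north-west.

HI92ov99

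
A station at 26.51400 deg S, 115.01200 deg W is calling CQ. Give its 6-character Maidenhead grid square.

DG23ll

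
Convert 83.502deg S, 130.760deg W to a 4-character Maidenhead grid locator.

Shift to the Maidenhead origin (180°W, 90°S): lon 49.24, lat 6.50.
Field (20°×10°, letters A–R): lon ⌊49.24/20⌋ = 2 → C; lat ⌊6.50/10⌋ = 0 → A.
Square (2°×1°, digits 0–9): lon ⌊9.24/2⌋ = 4; lat ⌊6.50/1⌋ = 6.

CA46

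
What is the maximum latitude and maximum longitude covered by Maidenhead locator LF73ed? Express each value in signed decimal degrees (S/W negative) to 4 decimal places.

Field L=11, F=5: +11·20° lon, +5·10° lat → SW at lon 40°, lat -40°.
Square 7, 3: +7·2° lon, +3·1° lat → SW at lon 54°, lat -37°.
Subsquare e=4, d=3: +4·0.0833333° lon, +3·0.0416667° lat → SW at lon 54.3333°, lat -36.875°.
Cell spans 0.0833333° lon × 0.0416667° lat. NE corner is SW corner plus one full cell.
latitude -36.8333, longitude 54.4167.

-36.8333, 54.4167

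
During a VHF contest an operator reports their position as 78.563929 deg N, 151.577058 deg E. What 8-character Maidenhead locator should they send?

Shift to the Maidenhead origin (180°W, 90°S): lon 331.57706, lat 168.56393.
Field: lon ⌊331.57706/20⌋ = 16 → Q; lat ⌊168.56393/10⌋ = 16 → Q.
Square: lon ⌊11.57706/2⌋ = 5; lat ⌊8.56393/1⌋ = 8.
Subsquare: lon ⌊1.57706/0.0833333⌋ = 18 → s; lat ⌊0.56393/0.0416667⌋ = 13 → n.
Extended square: lon ⌊0.07706/0.00833333⌋ = 9; lat ⌊0.02226/0.00416667⌋ = 5.

QQ58sn95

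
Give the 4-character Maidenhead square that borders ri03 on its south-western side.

QI92

Longitude square 0; −1 → -1, wraps to 9, carry into field.
Longitude field R = 17; −1 → 16 = Q.
Latitude square 3; −1 → 2.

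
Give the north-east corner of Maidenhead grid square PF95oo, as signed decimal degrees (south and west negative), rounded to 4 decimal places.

-34.3750, 139.2500

Field P=15, F=5: +15·20° lon, +5·10° lat → SW at lon 120°, lat -40°.
Square 9, 5: +9·2° lon, +5·1° lat → SW at lon 138°, lat -35°.
Subsquare o=14, o=14: +14·0.0833333° lon, +14·0.0416667° lat → SW at lon 139.167°, lat -34.4167°.
Cell spans 0.0833333° lon × 0.0416667° lat. NE corner is SW corner plus one full cell.
latitude -34.3750, longitude 139.2500.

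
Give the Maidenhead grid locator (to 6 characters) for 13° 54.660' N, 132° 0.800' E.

PK63av

Shift to the Maidenhead origin (180°W, 90°S): lon 312.0133, lat 103.9110.
Field: 312.0133/20 → 15 → P, 103.9110/10 → 10 → K; chars PK.
Square: 12.0133/2 → 6, 3.9110/1 → 3; chars 63.
Subsquare: 0.0133/0.0833333 → 0 → a, 0.9110/0.0416667 → 21 → v; chars av.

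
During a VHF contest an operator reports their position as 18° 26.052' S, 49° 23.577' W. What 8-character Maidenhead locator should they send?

GH51hn25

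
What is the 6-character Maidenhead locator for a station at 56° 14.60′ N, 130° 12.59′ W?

CO46vf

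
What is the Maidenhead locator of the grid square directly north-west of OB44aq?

Longitude subsquare a = 0; −1 → -1, wraps to 23 = x, carry into square.
Longitude square 4; −1 → 3.
Latitude subsquare q = 16; +1 → 17 = r.

OB34xr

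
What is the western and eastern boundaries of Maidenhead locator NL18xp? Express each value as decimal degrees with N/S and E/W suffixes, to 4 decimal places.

83.9167° E, 84.0000° E

Field N=13, L=11: +13·20° lon, +11·10° lat → SW at lon 80°, lat 20°.
Square 1, 8: +1·2° lon, +8·1° lat → SW at lon 82°, lat 28°.
Subsquare x=23, p=15: +23·0.0833333° lon, +15·0.0416667° lat → SW at lon 83.9167°, lat 28.625°.
Cell spans 0.0833333° lon × 0.0416667° lat.
west 83.9167° E, east 84.0000° E.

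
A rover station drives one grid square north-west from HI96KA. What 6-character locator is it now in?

HI96jb

Longitude subsquare k = 10; −1 → 9 = j.
Latitude subsquare a = 0; +1 → 1 = b.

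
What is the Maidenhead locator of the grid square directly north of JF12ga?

JF12gb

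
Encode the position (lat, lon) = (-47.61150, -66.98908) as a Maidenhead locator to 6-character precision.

Offset from 180°W / 90°S: lon 113.0109°, lat 42.3885°.
Field: lon ⌊113.0109/20⌋ = 5 → F; lat ⌊42.3885/10⌋ = 4 → E.
Square: lon ⌊13.0109/2⌋ = 6; lat ⌊2.3885/1⌋ = 2.
Subsquare: lon ⌊1.0109/0.0833333⌋ = 12 → m; lat ⌊0.3885/0.0416667⌋ = 9 → j.

FE62mj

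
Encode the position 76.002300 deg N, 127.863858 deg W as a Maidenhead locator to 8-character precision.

CQ66ba60

Offset from 180°W / 90°S: lon 52.13614°, lat 166.00230°.
Field (20°×10°, letters A–R): lon ⌊52.13614/20⌋ = 2 → C; lat ⌊166.00230/10⌋ = 16 → Q.
Square (2°×1°, digits 0–9): lon ⌊12.13614/2⌋ = 6; lat ⌊6.00230/1⌋ = 6.
Subsquare (5′×2.5′, letters a–x): lon ⌊0.13614/0.0833333⌋ = 1 → b; lat ⌊0.00230/0.0416667⌋ = 0 → a.
Extended square (30″×15″, digits 0–9): lon ⌊0.05281/0.00833333⌋ = 6; lat ⌊0.00230/0.00416667⌋ = 0.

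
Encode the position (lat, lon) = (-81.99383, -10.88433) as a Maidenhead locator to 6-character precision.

IA48na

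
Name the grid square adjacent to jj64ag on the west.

JJ54xg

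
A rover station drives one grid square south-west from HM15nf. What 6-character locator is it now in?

HM15me

Longitude subsquare n = 13; −1 → 12 = m.
Latitude subsquare f = 5; −1 → 4 = e.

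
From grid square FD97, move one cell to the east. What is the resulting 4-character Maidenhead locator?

GD07

Longitude square 9; +1 → 10, wraps to 0, carry into field.
Longitude field F = 5; +1 → 6 = G.
The latitude characters are unchanged.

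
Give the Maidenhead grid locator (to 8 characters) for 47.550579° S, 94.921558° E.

NE72lk07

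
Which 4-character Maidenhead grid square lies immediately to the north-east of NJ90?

Longitude square 9; +1 → 10, wraps to 0, carry into field.
Longitude field N = 13; +1 → 14 = O.
Latitude square 0; +1 → 1.

OJ01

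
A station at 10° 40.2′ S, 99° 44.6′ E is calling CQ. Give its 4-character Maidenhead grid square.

NH99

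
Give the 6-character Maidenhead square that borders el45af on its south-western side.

EL35xe

Longitude subsquare a = 0; −1 → -1, wraps to 23 = x, carry into square.
Longitude square 4; −1 → 3.
Latitude subsquare f = 5; −1 → 4 = e.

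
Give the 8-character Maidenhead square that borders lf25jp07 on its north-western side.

LF25ip98

Longitude extended square 0; −1 → -1, wraps to 9, carry into subsquare.
Longitude subsquare j = 9; −1 → 8 = i.
Latitude extended square 7; +1 → 8.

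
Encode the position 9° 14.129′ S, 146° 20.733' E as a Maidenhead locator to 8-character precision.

QI30es13

Add 180° to longitude and 90° to latitude: 326.34555, 80.76452.
Field: lon ⌊326.34555/20⌋ = 16 → Q; lat ⌊80.76452/10⌋ = 8 → I.
Square: lon ⌊6.34555/2⌋ = 3; lat ⌊0.76452/1⌋ = 0.
Subsquare: lon ⌊0.34555/0.0833333⌋ = 4 → e; lat ⌊0.76452/0.0416667⌋ = 18 → s.
Extended square: lon ⌊0.01222/0.00833333⌋ = 1; lat ⌊0.01452/0.00416667⌋ = 3.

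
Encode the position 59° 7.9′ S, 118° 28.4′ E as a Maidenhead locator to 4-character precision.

OD90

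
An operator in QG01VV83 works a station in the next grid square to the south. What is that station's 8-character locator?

QG01vv82

Latitude extended square 3; −1 → 2.
The longitude characters are unchanged.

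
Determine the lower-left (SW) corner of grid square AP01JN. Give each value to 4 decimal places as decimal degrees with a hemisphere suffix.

61.5417° N, 179.2500° W

Field A=0, P=15: +0·20° lon, +15·10° lat → SW at lon -180°, lat 60°.
Square 0, 1: +0·2° lon, +1·1° lat → SW at lon -180°, lat 61°.
Subsquare j=9, n=13: +9·0.0833333° lon, +13·0.0416667° lat → SW at lon -179.25°, lat 61.5417°.
latitude 61.5417° N, longitude 179.2500° W.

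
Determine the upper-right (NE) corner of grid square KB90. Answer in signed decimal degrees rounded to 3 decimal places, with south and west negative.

-79.000, 40.000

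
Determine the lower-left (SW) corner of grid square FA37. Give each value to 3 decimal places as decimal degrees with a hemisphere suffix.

83.000° S, 74.000° W

Field F=5, A=0: +5·20° lon, +0·10° lat → SW at lon -80°, lat -90°.
Square 3, 7: +3·2° lon, +7·1° lat → SW at lon -74°, lat -83°.
latitude 83.000° S, longitude 74.000° W.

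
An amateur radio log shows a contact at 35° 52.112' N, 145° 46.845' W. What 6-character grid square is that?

Add 180° to longitude and 90° to latitude: 34.2192, 125.8685.
Field: lon ⌊34.2192/20⌋ = 1 → B; lat ⌊125.8685/10⌋ = 12 → M.
Square: lon ⌊14.2192/2⌋ = 7; lat ⌊5.8685/1⌋ = 5.
Subsquare: lon ⌊0.2192/0.0833333⌋ = 2 → c; lat ⌊0.8685/0.0416667⌋ = 20 → u.

BM75cu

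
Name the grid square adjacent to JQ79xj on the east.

Longitude subsquare x = 23; +1 → 24, wraps to 0 = a, carry into square.
Longitude square 7; +1 → 8.
The latitude characters are unchanged.

JQ89aj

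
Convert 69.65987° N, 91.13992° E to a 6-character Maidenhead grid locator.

Shift to the Maidenhead origin (180°W, 90°S): lon 271.1399, lat 159.6599.
Field: lon ⌊271.1399/20⌋ = 13 → N; lat ⌊159.6599/10⌋ = 15 → P.
Square: lon ⌊11.1399/2⌋ = 5; lat ⌊9.6599/1⌋ = 9.
Subsquare: lon ⌊1.1399/0.0833333⌋ = 13 → n; lat ⌊0.6599/0.0416667⌋ = 15 → p.

NP59np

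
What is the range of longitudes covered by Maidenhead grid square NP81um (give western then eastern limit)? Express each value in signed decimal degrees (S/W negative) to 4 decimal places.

Field N=13, P=15: +13·20° lon, +15·10° lat → SW at lon 80°, lat 60°.
Square 8, 1: +8·2° lon, +1·1° lat → SW at lon 96°, lat 61°.
Subsquare u=20, m=12: +20·0.0833333° lon, +12·0.0416667° lat → SW at lon 97.6667°, lat 61.5°.
Cell spans 0.0833333° lon × 0.0416667° lat.
west 97.6667, east 97.7500.

97.6667, 97.7500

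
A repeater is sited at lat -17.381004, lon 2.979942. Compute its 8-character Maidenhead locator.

Shift to the Maidenhead origin (180°W, 90°S): lon 182.97994, lat 72.61900.
Field: lon ⌊182.97994/20⌋ = 9 → J; lat ⌊72.61900/10⌋ = 7 → H.
Square: lon ⌊2.97994/2⌋ = 1; lat ⌊2.61900/1⌋ = 2.
Subsquare: lon ⌊0.97994/0.0833333⌋ = 11 → l; lat ⌊0.61900/0.0416667⌋ = 14 → o.
Extended square: lon ⌊0.06328/0.00833333⌋ = 7; lat ⌊0.03566/0.00416667⌋ = 8.

JH12lo78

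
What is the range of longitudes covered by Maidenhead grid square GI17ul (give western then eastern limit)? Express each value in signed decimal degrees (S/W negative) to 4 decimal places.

Field G=6, I=8: +6·20° lon, +8·10° lat → SW at lon -60°, lat -10°.
Square 1, 7: +1·2° lon, +7·1° lat → SW at lon -58°, lat -3°.
Subsquare u=20, l=11: +20·0.0833333° lon, +11·0.0416667° lat → SW at lon -56.3333°, lat -2.54167°.
Cell spans 0.0833333° lon × 0.0416667° lat.
west -56.3333, east -56.2500.

-56.3333, -56.2500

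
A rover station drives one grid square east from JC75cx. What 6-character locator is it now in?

Longitude subsquare c = 2; +1 → 3 = d.
The latitude characters are unchanged.

JC75dx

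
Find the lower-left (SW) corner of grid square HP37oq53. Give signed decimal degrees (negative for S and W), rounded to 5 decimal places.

67.67917, -32.79167

Field H=7, P=15: +7·20° lon, +15·10° lat → SW at lon -40°, lat 60°.
Square 3, 7: +3·2° lon, +7·1° lat → SW at lon -34°, lat 67°.
Subsquare o=14, q=16: +14·0.0833333° lon, +16·0.0416667° lat → SW at lon -32.8333°, lat 67.6667°.
Extended square 5, 3: +5·0.00833333° lon, +3·0.00416667° lat → SW at lon -32.7917°, lat 67.6792°.
latitude 67.67917, longitude -32.79167.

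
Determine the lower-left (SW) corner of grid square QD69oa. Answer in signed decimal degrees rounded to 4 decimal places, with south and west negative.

-51.0000, 153.1667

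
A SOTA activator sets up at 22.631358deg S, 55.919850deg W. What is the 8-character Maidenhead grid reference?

GG27ai98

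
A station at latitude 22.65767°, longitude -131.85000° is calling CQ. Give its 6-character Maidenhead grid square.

CL42bp

Offset from 180°W / 90°S: lon 48.1500°, lat 112.6577°.
Field: 48.1500/20 → 2 → C, 112.6577/10 → 11 → L; chars CL.
Square: 8.1500/2 → 4, 2.6577/1 → 2; chars 42.
Subsquare: 0.1500/0.0833333 → 1 → b, 0.6577/0.0416667 → 15 → p; chars bp.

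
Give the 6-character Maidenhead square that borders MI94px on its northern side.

Latitude subsquare x = 23; +1 → 24, wraps to 0 = a, carry into square.
Latitude square 4; +1 → 5.
The longitude characters are unchanged.

MI95pa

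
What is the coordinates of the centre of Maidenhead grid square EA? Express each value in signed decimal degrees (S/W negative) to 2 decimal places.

-85.00, -90.00

Field E=4, A=0: +4·20° lon, +0·10° lat → SW at lon -100°, lat -90°.
Cell spans 20° lon × 10° lat. Centre is SW corner plus half of each.
latitude -85.00, longitude -90.00.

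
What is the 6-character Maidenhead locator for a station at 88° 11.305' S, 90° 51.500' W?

EA41nt

Offset from 180°W / 90°S: lon 89.1417°, lat 1.8116°.
Field (20°×10°, letters A–R): 89.1417/20 → 4 → E, 1.8116/10 → 0 → A; chars EA.
Square (2°×1°, digits 0–9): 9.1417/2 → 4, 1.8116/1 → 1; chars 41.
Subsquare (5′×2.5′, letters a–x): 1.1417/0.0833333 → 13 → n, 0.8116/0.0416667 → 19 → t; chars nt.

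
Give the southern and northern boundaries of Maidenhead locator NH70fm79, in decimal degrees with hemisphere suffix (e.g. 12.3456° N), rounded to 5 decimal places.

19.46250° S, 19.45833° S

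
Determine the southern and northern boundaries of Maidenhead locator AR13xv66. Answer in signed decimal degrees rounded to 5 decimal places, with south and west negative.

83.90000, 83.90417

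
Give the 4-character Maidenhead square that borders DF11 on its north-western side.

DF02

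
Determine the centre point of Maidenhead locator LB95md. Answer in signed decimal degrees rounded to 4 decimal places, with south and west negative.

-74.8542, 59.0417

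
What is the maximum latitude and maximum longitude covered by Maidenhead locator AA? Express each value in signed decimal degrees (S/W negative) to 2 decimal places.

Field A=0, A=0: +0·20° lon, +0·10° lat → SW at lon -180°, lat -90°.
Cell spans 20° lon × 10° lat. NE corner is SW corner plus one full cell.
latitude -80.00, longitude -160.00.

-80.00, -160.00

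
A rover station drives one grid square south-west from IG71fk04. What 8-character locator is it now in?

IG71ek93

Longitude extended square 0; −1 → -1, wraps to 9, carry into subsquare.
Longitude subsquare f = 5; −1 → 4 = e.
Latitude extended square 4; −1 → 3.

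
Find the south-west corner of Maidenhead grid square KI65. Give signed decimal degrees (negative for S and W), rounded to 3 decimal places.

Field K=10, I=8: +10·20° lon, +8·10° lat → SW at lon 20°, lat -10°.
Square 6, 5: +6·2° lon, +5·1° lat → SW at lon 32°, lat -5°.
latitude -5.000, longitude 32.000.

-5.000, 32.000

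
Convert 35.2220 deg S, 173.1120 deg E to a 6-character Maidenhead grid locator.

RF64ns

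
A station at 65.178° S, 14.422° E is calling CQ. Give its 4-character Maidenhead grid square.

Offset from 180°W / 90°S: lon 194.42°, lat 24.82°.
Field (20°×10°, letters A–R): 194.42/20 → 9 → J, 24.82/10 → 2 → C; chars JC.
Square (2°×1°, digits 0–9): 14.42/2 → 7, 4.82/1 → 4; chars 74.

JC74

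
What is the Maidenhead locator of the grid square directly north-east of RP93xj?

AP03ak

Longitude subsquare x = 23; +1 → 24, wraps to 0 = a, carry into square.
Longitude square 9; +1 → 10, wraps to 0, carry into field.
Longitude field R = 17; +1 → 18, wraps to 0 = A, wrapping around the antimeridian.
Latitude subsquare j = 9; +1 → 10 = k.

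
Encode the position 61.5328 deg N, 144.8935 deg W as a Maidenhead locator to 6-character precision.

BP71nm

Offset from 180°W / 90°S: lon 35.1065°, lat 151.5328°.
Field: lon ⌊35.1065/20⌋ = 1 → B; lat ⌊151.5328/10⌋ = 15 → P.
Square: lon ⌊15.1065/2⌋ = 7; lat ⌊1.5328/1⌋ = 1.
Subsquare: lon ⌊1.1065/0.0833333⌋ = 13 → n; lat ⌊0.5328/0.0416667⌋ = 12 → m.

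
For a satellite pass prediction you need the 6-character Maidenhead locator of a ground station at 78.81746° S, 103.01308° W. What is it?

DB81le

Shift to the Maidenhead origin (180°W, 90°S): lon 76.9869, lat 11.1825.
Field: 76.9869/20 → 3 → D, 11.1825/10 → 1 → B; chars DB.
Square: 16.9869/2 → 8, 1.1825/1 → 1; chars 81.
Subsquare: 0.9869/0.0833333 → 11 → l, 0.1825/0.0416667 → 4 → e; chars le.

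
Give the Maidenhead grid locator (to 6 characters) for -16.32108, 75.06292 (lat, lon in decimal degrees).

MH73mq

Offset from 180°W / 90°S: lon 255.0629°, lat 73.6789°.
Field (20°×10°, letters A–R): 255.0629/20 → 12 → M, 73.6789/10 → 7 → H; chars MH.
Square (2°×1°, digits 0–9): 15.0629/2 → 7, 3.6789/1 → 3; chars 73.
Subsquare (5′×2.5′, letters a–x): 1.0629/0.0833333 → 12 → m, 0.6789/0.0416667 → 16 → q; chars mq.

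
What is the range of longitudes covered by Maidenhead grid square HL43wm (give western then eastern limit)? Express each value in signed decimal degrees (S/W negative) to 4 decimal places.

Field H=7, L=11: +7·20° lon, +11·10° lat → SW at lon -40°, lat 20°.
Square 4, 3: +4·2° lon, +3·1° lat → SW at lon -32°, lat 23°.
Subsquare w=22, m=12: +22·0.0833333° lon, +12·0.0416667° lat → SW at lon -30.1667°, lat 23.5°.
Cell spans 0.0833333° lon × 0.0416667° lat.
west -30.1667, east -30.0833.

-30.1667, -30.0833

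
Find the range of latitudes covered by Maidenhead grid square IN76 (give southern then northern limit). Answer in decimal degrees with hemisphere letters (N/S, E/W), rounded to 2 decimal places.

46.00° N, 47.00° N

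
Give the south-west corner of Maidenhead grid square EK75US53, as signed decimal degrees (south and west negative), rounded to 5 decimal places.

15.76250, -84.29167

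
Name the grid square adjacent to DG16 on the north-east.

DG27

Longitude square 1; +1 → 2.
Latitude square 6; +1 → 7.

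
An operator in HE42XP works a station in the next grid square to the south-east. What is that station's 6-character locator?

HE52ao

Longitude subsquare x = 23; +1 → 24, wraps to 0 = a, carry into square.
Longitude square 4; +1 → 5.
Latitude subsquare p = 15; −1 → 14 = o.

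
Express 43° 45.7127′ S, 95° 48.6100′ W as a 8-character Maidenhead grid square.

EE26cf27

Offset from 180°W / 90°S: lon 84.18983°, lat 46.23812°.
Field: lon ⌊84.18983/20⌋ = 4 → E; lat ⌊46.23812/10⌋ = 4 → E.
Square: lon ⌊4.18983/2⌋ = 2; lat ⌊6.23812/1⌋ = 6.
Subsquare: lon ⌊0.18983/0.0833333⌋ = 2 → c; lat ⌊0.23812/0.0416667⌋ = 5 → f.
Extended square: lon ⌊0.02317/0.00833333⌋ = 2; lat ⌊0.02979/0.00416667⌋ = 7.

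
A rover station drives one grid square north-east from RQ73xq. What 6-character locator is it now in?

RQ83ar

Longitude subsquare x = 23; +1 → 24, wraps to 0 = a, carry into square.
Longitude square 7; +1 → 8.
Latitude subsquare q = 16; +1 → 17 = r.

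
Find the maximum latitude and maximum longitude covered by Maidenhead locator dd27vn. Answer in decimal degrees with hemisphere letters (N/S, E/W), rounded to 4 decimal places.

Field D=3, D=3: +3·20° lon, +3·10° lat → SW at lon -120°, lat -60°.
Square 2, 7: +2·2° lon, +7·1° lat → SW at lon -116°, lat -53°.
Subsquare v=21, n=13: +21·0.0833333° lon, +13·0.0416667° lat → SW at lon -114.25°, lat -52.4583°.
Cell spans 0.0833333° lon × 0.0416667° lat. NE corner is SW corner plus one full cell.
latitude 52.4167° S, longitude 114.1667° W.

52.4167° S, 114.1667° W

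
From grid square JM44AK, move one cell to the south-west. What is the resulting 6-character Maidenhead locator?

JM34xj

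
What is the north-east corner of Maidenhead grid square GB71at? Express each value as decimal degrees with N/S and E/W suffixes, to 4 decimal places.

Field G=6, B=1: +6·20° lon, +1·10° lat → SW at lon -60°, lat -80°.
Square 7, 1: +7·2° lon, +1·1° lat → SW at lon -46°, lat -79°.
Subsquare a=0, t=19: +0·0.0833333° lon, +19·0.0416667° lat → SW at lon -46°, lat -78.2083°.
Cell spans 0.0833333° lon × 0.0416667° lat. NE corner is SW corner plus one full cell.
latitude 78.1667° S, longitude 45.9167° W.

78.1667° S, 45.9167° W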